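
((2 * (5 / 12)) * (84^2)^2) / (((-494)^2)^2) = 2593080 / 3722098081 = 0.00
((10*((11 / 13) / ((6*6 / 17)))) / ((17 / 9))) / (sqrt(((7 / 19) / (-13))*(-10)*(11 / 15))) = 5*sqrt(114114) / 364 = 4.64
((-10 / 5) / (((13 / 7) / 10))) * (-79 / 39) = 11060 / 507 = 21.81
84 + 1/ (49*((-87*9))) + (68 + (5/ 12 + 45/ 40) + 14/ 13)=616954045/ 3990168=154.62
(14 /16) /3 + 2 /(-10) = 11 /120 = 0.09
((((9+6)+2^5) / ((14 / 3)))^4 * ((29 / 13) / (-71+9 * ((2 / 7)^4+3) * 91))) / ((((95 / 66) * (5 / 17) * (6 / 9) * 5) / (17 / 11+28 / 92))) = 15783684411213 / 1254602965000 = 12.58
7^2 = 49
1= 1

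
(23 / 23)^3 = 1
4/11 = 0.36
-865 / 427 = -2.03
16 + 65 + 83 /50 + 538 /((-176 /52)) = -20981 /275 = -76.29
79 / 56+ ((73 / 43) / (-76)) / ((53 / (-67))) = 3489253 / 2424856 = 1.44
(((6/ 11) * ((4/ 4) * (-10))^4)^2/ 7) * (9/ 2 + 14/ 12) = 20400000000/ 847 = 24085005.90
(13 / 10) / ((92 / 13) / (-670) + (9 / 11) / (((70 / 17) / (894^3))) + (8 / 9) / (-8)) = 7846839 / 856968090814702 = 0.00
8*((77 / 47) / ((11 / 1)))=56 / 47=1.19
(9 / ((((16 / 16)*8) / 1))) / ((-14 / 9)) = -0.72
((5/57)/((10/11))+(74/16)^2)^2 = 6144208225/13307904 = 461.70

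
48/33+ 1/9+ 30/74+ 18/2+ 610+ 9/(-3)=2263628/3663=617.97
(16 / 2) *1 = 8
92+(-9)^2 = 173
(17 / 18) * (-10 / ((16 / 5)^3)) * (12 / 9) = -10625 / 27648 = -0.38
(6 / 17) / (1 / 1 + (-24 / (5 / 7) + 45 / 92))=-2760 / 251107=-0.01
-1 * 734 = -734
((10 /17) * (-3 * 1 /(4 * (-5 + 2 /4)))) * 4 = 0.39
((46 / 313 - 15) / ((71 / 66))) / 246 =-51139 / 911143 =-0.06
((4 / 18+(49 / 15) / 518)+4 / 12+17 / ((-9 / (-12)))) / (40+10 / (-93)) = 0.58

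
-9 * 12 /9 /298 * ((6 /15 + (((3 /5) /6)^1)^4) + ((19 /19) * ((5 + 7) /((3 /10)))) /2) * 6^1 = -1836009 /372500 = -4.93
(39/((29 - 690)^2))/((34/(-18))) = -351/7427657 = -0.00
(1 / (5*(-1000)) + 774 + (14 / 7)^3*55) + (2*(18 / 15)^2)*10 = 1242.80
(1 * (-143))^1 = -143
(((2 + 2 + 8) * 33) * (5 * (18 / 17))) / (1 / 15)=534600 / 17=31447.06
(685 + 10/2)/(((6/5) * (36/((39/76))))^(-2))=4132104192/845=4890064.13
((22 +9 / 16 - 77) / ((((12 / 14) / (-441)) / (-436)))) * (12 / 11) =-13321667.86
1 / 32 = 0.03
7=7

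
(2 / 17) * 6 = 12 / 17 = 0.71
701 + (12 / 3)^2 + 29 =746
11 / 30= 0.37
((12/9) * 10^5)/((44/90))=3000000/11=272727.27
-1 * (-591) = 591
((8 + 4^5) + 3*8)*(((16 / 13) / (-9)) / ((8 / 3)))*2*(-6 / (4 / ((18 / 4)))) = 9504 / 13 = 731.08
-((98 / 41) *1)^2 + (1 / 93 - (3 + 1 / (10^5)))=-136049156333 / 15633300000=-8.70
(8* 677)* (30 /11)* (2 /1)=324960 /11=29541.82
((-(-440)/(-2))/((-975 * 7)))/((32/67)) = 737/10920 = 0.07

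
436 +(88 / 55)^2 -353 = 2139 / 25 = 85.56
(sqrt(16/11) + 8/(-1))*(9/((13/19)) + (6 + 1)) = -2096/13 + 1048*sqrt(11)/143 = -136.92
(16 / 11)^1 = 16 / 11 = 1.45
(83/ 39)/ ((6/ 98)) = 4067/ 117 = 34.76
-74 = -74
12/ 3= 4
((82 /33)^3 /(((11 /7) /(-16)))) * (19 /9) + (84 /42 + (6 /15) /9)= -5830187276 /17788815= -327.74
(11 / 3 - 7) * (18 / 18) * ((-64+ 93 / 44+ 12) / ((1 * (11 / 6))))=10975 / 121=90.70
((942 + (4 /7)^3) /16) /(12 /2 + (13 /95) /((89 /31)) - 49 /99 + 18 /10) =135253916325 /16888093432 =8.01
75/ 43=1.74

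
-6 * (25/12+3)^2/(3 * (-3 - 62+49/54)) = 11163/13844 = 0.81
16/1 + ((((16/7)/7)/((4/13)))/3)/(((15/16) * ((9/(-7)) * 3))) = 135248/8505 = 15.90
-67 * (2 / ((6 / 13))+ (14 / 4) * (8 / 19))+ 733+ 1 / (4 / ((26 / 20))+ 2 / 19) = 1713647 / 4978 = 344.24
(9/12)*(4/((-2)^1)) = -3/2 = -1.50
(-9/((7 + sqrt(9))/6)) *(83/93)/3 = -249/155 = -1.61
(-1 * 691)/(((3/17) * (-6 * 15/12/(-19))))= -446386/45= -9919.69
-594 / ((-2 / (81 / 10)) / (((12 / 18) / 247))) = 8019 / 1235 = 6.49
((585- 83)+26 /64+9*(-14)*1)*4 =12045 /8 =1505.62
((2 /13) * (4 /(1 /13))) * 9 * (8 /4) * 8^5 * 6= 28311552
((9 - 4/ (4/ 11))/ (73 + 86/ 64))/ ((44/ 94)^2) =-35344/ 287859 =-0.12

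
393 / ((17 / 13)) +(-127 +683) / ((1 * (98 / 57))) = 519723 / 833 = 623.92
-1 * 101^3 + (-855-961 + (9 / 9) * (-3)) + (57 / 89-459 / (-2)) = -183676395 / 178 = -1031889.86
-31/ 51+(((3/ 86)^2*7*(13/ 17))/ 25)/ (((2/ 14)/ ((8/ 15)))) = -7153409/ 11787375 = -0.61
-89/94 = -0.95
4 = 4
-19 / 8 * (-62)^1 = 589 / 4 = 147.25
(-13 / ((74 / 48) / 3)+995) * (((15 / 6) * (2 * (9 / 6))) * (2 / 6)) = 179395 / 74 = 2424.26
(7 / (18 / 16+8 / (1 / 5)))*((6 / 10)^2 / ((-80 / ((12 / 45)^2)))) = -8 / 146875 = -0.00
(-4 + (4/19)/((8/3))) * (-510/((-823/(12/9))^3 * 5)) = -162112/95322542157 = -0.00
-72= -72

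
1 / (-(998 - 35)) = -1 / 963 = -0.00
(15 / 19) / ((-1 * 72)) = -5 / 456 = -0.01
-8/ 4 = -2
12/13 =0.92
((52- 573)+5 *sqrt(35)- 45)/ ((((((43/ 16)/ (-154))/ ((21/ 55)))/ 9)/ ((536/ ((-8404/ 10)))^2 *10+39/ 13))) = 747586416040128/ 949053215- 1320824056608 *sqrt(35)/ 189810643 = 746550.25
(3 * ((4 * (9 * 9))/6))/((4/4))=162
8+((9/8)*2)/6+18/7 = 613/56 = 10.95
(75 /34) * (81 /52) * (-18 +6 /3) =-12150 /221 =-54.98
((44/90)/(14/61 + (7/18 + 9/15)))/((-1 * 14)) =-1342/46823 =-0.03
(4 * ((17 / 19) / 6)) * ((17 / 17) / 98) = 17 / 2793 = 0.01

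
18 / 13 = 1.38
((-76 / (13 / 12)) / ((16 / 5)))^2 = 81225 / 169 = 480.62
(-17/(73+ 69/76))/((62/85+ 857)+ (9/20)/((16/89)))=-1405696/5257135661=-0.00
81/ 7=11.57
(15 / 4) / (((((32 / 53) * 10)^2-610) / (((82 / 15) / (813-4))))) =-115169 / 2606743620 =-0.00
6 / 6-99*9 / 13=-878 / 13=-67.54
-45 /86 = -0.52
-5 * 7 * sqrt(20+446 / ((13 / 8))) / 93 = -6.46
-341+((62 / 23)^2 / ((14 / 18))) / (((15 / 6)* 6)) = -6302083 / 18515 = -340.38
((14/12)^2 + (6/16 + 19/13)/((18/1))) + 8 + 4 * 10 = 30865/624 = 49.46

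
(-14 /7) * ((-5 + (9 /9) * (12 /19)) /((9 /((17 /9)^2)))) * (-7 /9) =-335818 /124659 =-2.69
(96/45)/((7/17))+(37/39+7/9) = 6.91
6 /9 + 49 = 149 /3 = 49.67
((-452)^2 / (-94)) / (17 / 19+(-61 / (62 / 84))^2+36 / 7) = -13056353576 / 41066857945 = -0.32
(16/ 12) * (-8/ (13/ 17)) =-544/ 39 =-13.95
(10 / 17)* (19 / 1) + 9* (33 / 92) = 22529 / 1564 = 14.40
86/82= 1.05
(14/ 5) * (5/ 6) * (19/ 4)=133/ 12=11.08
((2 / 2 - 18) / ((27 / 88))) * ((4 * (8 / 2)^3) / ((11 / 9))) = -34816 / 3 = -11605.33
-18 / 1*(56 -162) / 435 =636 / 145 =4.39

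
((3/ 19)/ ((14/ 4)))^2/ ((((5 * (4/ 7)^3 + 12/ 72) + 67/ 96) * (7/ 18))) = 62208/ 21367229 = 0.00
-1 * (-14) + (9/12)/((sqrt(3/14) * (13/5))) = 5 * sqrt(42)/52 + 14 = 14.62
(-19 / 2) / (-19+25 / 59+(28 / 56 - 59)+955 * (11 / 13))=-14573 / 1121355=-0.01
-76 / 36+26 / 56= -415 / 252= -1.65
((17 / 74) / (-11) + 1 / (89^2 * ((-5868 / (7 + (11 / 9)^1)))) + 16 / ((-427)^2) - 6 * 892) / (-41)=41535609542503591507 / 318190092275974149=130.54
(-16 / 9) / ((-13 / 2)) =32 / 117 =0.27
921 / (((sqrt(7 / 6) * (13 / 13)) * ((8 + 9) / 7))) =921 * sqrt(42) / 17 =351.10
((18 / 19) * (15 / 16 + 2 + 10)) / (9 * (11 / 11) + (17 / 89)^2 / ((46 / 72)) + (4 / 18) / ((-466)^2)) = 165834564916329 / 122544932280860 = 1.35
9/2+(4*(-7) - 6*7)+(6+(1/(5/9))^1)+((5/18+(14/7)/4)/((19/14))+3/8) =-388183/6840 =-56.75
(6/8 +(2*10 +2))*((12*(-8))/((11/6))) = -13104/11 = -1191.27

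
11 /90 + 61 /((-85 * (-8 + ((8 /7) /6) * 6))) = 2777 /12240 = 0.23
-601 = -601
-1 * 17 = -17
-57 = -57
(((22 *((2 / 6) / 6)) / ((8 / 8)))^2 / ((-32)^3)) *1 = -121 / 2654208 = -0.00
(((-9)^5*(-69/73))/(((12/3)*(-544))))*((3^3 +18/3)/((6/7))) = -313727337/317696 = -987.51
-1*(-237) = 237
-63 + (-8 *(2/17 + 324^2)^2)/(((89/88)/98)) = -219724048189345735/25721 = -8542593530163.90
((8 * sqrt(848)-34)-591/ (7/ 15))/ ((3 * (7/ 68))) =-3456.55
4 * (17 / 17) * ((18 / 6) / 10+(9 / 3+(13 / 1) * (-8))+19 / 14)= -13908 / 35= -397.37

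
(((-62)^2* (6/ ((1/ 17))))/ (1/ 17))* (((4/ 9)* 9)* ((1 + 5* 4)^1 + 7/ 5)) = 2986142208/ 5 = 597228441.60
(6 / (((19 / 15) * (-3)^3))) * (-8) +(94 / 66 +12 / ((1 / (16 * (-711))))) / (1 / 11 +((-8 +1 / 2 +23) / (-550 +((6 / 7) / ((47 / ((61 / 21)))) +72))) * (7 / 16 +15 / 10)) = -3014792272091024 / 620032947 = -4862309.80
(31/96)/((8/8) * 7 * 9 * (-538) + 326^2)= 31/6948672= 0.00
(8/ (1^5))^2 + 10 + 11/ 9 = 677/ 9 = 75.22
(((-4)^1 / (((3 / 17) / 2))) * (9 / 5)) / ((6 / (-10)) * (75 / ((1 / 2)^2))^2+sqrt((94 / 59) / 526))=408 * sqrt(729299) / 226237859999765+68374108800 / 45247571999953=0.00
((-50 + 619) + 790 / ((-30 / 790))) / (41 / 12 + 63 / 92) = -1396169 / 283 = -4933.46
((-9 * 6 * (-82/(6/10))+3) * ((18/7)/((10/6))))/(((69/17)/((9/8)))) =442017/140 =3157.26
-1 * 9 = -9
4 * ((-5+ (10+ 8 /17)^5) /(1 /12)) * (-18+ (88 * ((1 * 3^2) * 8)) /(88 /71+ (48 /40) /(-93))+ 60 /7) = 2089314681904898784864 /67078304251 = 31147398629.62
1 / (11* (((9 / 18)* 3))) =2 / 33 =0.06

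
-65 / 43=-1.51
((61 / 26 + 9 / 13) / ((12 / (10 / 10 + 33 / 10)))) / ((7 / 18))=10191 / 3640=2.80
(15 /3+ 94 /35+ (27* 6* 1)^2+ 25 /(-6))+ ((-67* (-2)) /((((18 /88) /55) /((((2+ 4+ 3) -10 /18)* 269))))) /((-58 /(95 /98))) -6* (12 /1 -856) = -1538485454461 /1151010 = -1336639.52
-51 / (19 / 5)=-255 / 19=-13.42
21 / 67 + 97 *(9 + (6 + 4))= 123502 / 67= 1843.31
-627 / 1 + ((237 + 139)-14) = -265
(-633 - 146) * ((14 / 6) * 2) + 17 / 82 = -894241 / 246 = -3635.13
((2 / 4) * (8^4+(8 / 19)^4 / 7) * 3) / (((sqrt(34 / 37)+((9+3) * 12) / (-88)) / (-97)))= 32892072271872 * sqrt(1258) / 3591516439+1991465466642432 / 3591516439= 879319.72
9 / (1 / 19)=171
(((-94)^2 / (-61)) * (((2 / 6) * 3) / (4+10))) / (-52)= 2209 / 11102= 0.20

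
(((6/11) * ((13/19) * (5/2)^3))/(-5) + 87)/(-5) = -71757/4180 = -17.17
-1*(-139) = 139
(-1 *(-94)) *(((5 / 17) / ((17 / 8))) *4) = 15040 / 289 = 52.04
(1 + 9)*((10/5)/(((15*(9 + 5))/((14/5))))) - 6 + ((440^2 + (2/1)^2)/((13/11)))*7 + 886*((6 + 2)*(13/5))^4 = 166985875.12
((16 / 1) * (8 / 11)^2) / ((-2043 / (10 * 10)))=-102400 / 247203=-0.41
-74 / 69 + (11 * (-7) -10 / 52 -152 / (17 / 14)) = -6204551 / 30498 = -203.44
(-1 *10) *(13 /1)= -130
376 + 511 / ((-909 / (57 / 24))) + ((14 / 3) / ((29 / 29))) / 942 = 142587349 / 380568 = 374.67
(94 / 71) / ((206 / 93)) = 4371 / 7313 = 0.60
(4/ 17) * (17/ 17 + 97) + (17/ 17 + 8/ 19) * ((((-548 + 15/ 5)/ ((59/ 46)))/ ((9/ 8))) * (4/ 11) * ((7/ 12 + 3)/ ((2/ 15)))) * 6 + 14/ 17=-6592414814/ 209627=-31448.31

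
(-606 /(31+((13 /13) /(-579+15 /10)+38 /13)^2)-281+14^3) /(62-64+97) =21816114564723 /846735709745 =25.76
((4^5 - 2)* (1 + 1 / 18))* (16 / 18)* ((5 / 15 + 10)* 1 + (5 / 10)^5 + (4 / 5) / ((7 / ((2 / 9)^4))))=105639916001 / 10628820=9939.01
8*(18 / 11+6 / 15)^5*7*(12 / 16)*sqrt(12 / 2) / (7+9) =46261469184*sqrt(6) / 503284375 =225.16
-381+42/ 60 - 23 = -4033/ 10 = -403.30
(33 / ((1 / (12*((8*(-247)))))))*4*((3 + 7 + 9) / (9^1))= -6607744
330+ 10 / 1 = 340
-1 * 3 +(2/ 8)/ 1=-11/ 4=-2.75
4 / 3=1.33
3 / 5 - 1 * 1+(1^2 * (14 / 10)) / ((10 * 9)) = -173 / 450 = -0.38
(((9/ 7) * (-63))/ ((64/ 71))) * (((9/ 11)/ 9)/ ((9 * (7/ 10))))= -3195/ 2464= -1.30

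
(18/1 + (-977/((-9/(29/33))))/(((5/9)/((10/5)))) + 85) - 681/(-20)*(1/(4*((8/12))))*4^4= 613013/165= 3715.23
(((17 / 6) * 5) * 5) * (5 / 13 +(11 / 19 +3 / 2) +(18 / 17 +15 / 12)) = 667975 / 1976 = 338.04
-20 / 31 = -0.65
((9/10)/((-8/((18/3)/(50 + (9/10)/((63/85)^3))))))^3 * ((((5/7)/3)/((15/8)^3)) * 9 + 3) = -35088979174047201879/4883478952472265625000000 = -0.00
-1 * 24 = -24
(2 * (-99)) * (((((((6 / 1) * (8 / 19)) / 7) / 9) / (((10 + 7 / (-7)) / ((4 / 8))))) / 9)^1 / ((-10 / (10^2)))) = 1760 / 3591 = 0.49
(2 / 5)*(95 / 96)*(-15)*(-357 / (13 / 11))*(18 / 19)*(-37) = -6538455 / 104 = -62869.76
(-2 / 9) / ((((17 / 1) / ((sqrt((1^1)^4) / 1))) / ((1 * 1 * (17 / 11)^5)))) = -167042 / 1449459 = -0.12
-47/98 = -0.48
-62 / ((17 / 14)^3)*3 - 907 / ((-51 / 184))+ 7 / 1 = 46802653 / 14739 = 3175.43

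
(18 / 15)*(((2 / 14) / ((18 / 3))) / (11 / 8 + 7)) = 8 / 2345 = 0.00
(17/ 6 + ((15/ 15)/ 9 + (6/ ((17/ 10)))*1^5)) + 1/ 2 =1067/ 153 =6.97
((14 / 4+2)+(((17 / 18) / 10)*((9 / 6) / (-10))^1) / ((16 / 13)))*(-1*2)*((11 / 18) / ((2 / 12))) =-1159169 / 28800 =-40.25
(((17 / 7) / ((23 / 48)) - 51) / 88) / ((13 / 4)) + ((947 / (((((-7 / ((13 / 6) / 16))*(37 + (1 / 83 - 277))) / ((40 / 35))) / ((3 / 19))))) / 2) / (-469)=-36756139898497 / 228846310885192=-0.16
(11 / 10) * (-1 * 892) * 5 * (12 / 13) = -58872 / 13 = -4528.62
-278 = -278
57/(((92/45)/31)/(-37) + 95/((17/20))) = 50014935/98066936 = 0.51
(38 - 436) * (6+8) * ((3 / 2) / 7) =-1194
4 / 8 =1 / 2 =0.50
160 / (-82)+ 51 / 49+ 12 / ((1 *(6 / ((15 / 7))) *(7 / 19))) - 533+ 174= -699690 / 2009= -348.28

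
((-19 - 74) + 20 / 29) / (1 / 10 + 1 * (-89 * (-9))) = -26770 / 232319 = -0.12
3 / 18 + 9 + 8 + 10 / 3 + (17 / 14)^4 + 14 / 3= 3150971 / 115248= 27.34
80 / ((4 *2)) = 10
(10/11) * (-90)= -900/11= -81.82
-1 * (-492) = 492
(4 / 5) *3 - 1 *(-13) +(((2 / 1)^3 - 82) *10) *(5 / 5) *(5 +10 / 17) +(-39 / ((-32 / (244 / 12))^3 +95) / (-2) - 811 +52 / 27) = -467808396057071 / 94914126810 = -4928.75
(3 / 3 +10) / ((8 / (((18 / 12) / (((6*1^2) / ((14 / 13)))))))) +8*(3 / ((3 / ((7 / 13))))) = 973 / 208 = 4.68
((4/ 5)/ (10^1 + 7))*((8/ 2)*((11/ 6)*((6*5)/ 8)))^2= 35.59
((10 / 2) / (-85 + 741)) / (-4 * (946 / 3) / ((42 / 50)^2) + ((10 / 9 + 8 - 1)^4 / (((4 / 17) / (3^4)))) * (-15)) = -1323 / 3879850787492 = -0.00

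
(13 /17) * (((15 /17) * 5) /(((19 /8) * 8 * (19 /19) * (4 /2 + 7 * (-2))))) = -325 /21964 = -0.01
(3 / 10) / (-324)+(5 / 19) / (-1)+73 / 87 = 342169 / 595080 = 0.57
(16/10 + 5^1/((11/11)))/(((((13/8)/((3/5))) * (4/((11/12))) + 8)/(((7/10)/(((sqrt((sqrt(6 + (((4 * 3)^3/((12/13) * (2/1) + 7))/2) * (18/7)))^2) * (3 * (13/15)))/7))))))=5929 * sqrt(166639830)/1955516680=0.04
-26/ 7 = -3.71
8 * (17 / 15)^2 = 2312 / 225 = 10.28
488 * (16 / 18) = 3904 / 9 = 433.78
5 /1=5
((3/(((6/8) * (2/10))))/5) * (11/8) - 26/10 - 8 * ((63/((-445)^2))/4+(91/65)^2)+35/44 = -104428087/8713100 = -11.99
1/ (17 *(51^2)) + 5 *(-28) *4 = -24761519/ 44217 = -560.00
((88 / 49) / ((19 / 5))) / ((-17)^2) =0.00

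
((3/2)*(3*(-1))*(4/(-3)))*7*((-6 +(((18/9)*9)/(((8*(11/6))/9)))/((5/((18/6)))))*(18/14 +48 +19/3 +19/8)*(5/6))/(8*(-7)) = -224089/9856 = -22.74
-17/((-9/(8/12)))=34/27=1.26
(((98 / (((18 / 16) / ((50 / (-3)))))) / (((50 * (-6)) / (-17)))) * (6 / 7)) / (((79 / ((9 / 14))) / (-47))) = 6392 / 237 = 26.97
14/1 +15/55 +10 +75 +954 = 11586/11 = 1053.27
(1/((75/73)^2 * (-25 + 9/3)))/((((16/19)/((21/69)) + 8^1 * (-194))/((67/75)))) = 47486719/1912383000000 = 0.00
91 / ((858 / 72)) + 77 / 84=1129 / 132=8.55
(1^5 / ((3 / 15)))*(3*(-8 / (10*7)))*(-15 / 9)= 20 / 7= 2.86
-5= -5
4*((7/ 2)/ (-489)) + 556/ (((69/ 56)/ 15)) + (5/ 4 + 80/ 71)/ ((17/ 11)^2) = 6249134501773/ 923108772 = 6769.66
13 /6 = 2.17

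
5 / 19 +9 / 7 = 206 / 133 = 1.55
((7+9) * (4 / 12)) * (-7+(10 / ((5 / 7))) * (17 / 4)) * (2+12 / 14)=800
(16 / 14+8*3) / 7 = 176 / 49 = 3.59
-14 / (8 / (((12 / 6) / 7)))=-1 / 2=-0.50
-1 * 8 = -8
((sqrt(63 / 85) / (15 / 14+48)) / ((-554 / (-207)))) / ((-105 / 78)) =-5382 *sqrt(595) / 26959025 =-0.00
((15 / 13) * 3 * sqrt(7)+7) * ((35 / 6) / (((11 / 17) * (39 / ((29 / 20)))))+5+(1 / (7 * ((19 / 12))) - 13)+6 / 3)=-38168365 * sqrt(7) / 1977976 - 7633673 / 195624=-90.08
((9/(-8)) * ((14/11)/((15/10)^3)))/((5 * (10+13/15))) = -14/1793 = -0.01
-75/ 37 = -2.03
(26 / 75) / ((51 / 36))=104 / 425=0.24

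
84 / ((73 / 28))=2352 / 73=32.22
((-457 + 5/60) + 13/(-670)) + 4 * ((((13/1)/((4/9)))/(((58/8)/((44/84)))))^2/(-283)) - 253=-710.00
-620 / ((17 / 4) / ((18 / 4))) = -11160 / 17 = -656.47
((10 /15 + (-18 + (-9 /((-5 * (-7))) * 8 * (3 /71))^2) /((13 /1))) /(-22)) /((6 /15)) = 0.08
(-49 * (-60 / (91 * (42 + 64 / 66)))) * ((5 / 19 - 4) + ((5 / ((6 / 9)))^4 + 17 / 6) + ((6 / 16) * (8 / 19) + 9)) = 3341591715 / 1400984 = 2385.17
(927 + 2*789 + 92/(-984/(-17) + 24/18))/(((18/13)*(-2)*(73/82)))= -1016.74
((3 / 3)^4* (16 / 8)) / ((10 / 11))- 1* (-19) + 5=131 / 5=26.20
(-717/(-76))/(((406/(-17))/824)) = -1255467/3857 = -325.50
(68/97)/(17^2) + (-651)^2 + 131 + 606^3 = 367675795256/1649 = 222968948.00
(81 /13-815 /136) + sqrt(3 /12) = 1305 /1768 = 0.74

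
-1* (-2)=2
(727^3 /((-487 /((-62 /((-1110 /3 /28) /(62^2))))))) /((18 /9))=-641027027656568 /90095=-7115012238.82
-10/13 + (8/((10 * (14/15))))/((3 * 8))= -267/364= -0.73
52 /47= 1.11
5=5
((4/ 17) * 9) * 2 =72/ 17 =4.24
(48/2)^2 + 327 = 903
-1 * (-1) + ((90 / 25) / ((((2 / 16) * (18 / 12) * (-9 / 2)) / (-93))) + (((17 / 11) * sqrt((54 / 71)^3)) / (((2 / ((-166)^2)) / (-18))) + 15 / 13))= 25932 / 65 - 683003016 * sqrt(426) / 55451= -253825.92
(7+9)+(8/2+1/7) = 141/7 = 20.14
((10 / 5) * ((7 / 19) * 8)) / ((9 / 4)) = 448 / 171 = 2.62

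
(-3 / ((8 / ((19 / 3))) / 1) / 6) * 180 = -285 / 4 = -71.25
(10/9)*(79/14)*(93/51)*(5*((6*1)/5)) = 24490/357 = 68.60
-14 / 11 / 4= -0.32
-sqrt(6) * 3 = -3 * sqrt(6) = -7.35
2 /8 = 1 /4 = 0.25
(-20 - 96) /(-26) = 58 /13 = 4.46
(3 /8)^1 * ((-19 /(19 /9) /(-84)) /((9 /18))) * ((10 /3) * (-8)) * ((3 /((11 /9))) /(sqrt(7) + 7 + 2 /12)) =-104490 /122969 + 14580 * sqrt(7) /122969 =-0.54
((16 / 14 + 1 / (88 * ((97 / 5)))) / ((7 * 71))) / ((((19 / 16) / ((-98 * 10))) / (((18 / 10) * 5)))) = -24596280 / 1439383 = -17.09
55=55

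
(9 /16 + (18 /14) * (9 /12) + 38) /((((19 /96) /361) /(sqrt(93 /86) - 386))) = -194805708 /7 + 252339 * sqrt(7998) /301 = -27754413.22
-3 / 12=-1 / 4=-0.25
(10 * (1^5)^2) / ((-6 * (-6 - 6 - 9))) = 5 / 63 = 0.08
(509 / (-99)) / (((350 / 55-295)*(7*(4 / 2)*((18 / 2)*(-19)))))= -509 / 68408550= -0.00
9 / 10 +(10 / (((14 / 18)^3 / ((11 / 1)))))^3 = 5156567071772463 / 403536070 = 12778453.91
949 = 949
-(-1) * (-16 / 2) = -8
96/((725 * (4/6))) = 144/725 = 0.20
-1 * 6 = -6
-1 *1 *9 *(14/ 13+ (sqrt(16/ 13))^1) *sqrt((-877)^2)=-31572 *sqrt(13)/ 13 - 110502/ 13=-17256.65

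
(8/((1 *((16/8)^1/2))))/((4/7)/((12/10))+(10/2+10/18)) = 126/95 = 1.33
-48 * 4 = -192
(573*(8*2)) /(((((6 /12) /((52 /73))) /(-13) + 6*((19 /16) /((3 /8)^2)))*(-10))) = -18592704 /1026425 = -18.11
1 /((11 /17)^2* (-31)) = -289 /3751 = -0.08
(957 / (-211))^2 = 915849 / 44521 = 20.57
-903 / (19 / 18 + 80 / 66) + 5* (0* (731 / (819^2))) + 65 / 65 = -178345 / 449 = -397.20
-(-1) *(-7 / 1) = -7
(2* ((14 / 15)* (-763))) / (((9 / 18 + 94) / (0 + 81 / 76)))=-16.06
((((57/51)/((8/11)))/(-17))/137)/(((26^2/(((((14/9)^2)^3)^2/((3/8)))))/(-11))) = 32584826137701376/5669391947411362131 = 0.01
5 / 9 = 0.56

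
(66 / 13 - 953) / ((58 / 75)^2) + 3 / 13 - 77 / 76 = -50679643 / 31958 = -1585.82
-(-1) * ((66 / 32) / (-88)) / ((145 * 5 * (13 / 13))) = -3 / 92800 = -0.00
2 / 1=2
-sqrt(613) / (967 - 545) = -sqrt(613) / 422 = -0.06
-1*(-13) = 13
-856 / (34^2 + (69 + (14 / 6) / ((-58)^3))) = -501047616 / 717036593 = -0.70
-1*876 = -876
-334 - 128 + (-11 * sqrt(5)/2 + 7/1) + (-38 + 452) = -41 - 11 * sqrt(5)/2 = -53.30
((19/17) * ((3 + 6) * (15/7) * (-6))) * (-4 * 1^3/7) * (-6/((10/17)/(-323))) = 11930328/49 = 243476.08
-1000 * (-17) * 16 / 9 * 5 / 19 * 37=50320000 / 171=294269.01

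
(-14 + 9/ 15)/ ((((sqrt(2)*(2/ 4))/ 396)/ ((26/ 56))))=-86229*sqrt(2)/ 35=-3484.18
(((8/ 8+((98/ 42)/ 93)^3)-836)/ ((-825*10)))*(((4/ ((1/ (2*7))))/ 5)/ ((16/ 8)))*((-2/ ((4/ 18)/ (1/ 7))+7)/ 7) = 0.46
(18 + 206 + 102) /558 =163 /279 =0.58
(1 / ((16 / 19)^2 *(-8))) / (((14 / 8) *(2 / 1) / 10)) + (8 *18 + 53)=704243 / 3584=196.50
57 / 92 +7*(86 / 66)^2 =1252829 / 100188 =12.50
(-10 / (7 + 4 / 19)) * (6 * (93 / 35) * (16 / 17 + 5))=-2141604 / 16303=-131.36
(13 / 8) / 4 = 13 / 32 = 0.41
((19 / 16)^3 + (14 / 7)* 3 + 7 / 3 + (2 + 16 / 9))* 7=3557365 / 36864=96.50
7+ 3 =10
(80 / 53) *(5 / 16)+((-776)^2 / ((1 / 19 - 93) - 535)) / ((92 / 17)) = -26497963 / 149937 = -176.73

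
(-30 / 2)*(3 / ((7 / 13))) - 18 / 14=-84.86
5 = 5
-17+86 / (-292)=-2525 / 146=-17.29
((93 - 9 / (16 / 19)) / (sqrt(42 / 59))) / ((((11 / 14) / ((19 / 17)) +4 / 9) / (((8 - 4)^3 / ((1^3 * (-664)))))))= -75069 * sqrt(2478) / 456002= -8.19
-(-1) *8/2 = 4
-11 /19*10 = -110 /19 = -5.79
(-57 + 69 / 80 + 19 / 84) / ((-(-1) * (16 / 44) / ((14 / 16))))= -1033241 / 7680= -134.54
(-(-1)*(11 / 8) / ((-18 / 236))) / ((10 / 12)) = -21.63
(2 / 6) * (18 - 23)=-5 / 3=-1.67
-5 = -5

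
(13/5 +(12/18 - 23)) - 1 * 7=-401/15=-26.73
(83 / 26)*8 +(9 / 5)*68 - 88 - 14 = 2986 / 65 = 45.94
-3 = -3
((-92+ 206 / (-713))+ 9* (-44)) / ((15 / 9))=-208890 / 713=-292.97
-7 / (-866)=7 / 866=0.01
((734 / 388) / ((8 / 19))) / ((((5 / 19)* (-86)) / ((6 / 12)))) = -132487 / 1334720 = -0.10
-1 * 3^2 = -9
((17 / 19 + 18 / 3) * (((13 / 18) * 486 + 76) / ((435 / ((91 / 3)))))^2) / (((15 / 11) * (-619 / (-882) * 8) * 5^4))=106610160097441 / 83455320937500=1.28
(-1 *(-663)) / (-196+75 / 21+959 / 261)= -1211301 / 344854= -3.51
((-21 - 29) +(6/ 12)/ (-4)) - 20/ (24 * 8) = -2411/ 48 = -50.23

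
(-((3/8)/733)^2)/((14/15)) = -0.00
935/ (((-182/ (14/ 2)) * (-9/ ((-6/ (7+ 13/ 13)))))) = -3.00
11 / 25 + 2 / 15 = 43 / 75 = 0.57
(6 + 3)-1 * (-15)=24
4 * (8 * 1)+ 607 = 639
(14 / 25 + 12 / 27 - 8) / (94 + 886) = -787 / 110250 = -0.01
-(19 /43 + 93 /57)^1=-1694 /817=-2.07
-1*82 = -82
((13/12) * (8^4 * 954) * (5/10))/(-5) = -2116608/5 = -423321.60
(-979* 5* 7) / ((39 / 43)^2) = -63355985 / 1521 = -41654.17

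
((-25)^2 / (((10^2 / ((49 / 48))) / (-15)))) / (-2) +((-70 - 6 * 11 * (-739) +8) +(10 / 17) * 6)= 106109117 / 2176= 48763.38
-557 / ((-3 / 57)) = 10583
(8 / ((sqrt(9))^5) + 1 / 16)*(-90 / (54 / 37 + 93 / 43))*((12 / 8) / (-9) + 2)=-32464355 / 7468848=-4.35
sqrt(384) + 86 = 8 * sqrt(6) + 86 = 105.60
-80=-80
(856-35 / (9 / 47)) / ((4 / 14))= 42413 / 18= 2356.28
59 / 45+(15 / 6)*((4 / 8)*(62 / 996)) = 41501 / 29880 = 1.39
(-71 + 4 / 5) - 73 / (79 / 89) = -60214 / 395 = -152.44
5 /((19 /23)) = 115 /19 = 6.05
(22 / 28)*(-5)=-55 / 14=-3.93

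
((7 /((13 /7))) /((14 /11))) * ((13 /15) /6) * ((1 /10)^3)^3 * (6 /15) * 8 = 77 /56250000000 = 0.00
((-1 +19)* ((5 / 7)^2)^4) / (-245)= -1406250 / 282475249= -0.00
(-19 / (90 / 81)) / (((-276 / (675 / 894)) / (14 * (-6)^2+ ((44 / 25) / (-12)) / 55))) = 32318829 / 1370800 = 23.58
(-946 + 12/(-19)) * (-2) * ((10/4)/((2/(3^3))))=1214055/19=63897.63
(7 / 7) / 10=0.10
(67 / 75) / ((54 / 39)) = 871 / 1350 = 0.65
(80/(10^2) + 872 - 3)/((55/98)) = 426202/275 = 1549.83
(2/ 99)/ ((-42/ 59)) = -59/ 2079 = -0.03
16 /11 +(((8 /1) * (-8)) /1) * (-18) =12688 /11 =1153.45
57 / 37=1.54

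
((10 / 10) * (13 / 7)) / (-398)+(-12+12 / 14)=-31057 / 2786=-11.15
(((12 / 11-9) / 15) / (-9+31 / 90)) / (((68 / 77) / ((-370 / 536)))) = -337995 / 7098248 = -0.05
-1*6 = -6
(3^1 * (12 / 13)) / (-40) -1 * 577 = -75019 / 130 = -577.07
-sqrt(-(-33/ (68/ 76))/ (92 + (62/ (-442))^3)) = -221 * sqrt(899331909619)/ 331001807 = -0.63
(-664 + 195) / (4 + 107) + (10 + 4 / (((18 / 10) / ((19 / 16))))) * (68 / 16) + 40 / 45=89473 / 1776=50.38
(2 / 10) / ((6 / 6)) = 0.20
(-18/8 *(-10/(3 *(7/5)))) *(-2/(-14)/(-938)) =-0.00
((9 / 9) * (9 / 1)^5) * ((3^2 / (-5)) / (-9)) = 59049 / 5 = 11809.80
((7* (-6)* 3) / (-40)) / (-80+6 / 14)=-441 / 11140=-0.04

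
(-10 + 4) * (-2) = 12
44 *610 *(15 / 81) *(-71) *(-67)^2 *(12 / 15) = -34217671840 / 27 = -1267321179.26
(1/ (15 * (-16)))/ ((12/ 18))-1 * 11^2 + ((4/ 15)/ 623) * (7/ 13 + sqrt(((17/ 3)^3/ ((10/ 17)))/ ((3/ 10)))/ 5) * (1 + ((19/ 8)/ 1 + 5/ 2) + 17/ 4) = -783828239/ 6479200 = -120.98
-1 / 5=-0.20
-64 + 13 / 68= -4339 / 68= -63.81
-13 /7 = -1.86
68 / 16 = 17 / 4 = 4.25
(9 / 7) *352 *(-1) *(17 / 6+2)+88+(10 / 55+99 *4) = -131150 / 77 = -1703.25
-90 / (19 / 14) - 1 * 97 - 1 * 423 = -11140 / 19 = -586.32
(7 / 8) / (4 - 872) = -1 / 992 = -0.00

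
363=363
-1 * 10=-10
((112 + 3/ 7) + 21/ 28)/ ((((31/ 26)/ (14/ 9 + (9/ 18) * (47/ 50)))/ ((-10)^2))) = 75102131/ 3906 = 19227.38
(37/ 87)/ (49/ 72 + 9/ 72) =444/ 841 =0.53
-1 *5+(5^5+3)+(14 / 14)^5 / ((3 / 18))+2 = 3131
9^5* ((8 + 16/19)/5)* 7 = 69441624/95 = 730964.46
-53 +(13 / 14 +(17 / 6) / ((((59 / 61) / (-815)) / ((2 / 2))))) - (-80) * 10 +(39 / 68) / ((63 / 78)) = -69036293 / 42126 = -1638.80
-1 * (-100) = 100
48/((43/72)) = 3456/43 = 80.37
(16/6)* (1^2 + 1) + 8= 40/3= 13.33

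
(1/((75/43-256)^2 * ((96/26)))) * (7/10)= 12943/4413433440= 0.00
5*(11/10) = 11/2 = 5.50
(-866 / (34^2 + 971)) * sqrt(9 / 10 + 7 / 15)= -433 * sqrt(1230) / 31905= -0.48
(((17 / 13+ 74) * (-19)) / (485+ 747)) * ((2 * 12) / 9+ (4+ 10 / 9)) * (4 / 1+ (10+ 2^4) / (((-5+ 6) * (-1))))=93005 / 468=198.73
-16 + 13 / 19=-291 / 19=-15.32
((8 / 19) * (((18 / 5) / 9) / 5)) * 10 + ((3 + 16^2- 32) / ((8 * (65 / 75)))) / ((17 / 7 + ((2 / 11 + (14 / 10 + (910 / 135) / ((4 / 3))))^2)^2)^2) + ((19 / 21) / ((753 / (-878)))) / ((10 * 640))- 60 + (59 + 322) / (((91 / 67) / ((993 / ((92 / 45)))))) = 6684441927508684104379062752922806949366880729771 / 49082090613864586804537224416127365426294400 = 136189.02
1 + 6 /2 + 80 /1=84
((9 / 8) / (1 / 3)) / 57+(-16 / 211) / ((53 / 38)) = 8231 / 1699816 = 0.00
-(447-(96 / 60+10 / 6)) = -6656 / 15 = -443.73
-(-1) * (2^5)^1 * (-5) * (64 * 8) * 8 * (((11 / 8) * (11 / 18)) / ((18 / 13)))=-32215040 / 81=-397716.54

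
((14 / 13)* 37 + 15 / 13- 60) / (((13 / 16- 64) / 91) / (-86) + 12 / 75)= -113.05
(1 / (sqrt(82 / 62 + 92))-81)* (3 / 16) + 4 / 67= -16217 / 1072 + 3* sqrt(89683) / 46288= -15.11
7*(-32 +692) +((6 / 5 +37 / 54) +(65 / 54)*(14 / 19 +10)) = 23776571 / 5130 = 4634.81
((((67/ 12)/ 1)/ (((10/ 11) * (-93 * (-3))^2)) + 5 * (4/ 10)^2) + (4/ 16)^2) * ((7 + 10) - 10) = 112801927/ 18681840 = 6.04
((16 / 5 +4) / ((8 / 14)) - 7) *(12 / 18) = 56 / 15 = 3.73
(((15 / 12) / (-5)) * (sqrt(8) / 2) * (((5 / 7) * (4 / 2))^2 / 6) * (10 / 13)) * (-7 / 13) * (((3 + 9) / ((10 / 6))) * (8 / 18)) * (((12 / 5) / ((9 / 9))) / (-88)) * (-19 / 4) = 190 * sqrt(2) / 13013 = 0.02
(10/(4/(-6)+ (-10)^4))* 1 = 15/14999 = 0.00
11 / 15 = 0.73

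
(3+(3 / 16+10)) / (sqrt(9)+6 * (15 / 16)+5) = 211 / 218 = 0.97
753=753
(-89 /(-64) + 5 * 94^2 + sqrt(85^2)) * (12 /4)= 8499147 /64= 132799.17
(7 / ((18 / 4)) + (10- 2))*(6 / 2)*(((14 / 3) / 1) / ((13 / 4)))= 4816 / 117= 41.16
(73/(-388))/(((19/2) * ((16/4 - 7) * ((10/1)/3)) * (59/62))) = 2263/1087370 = 0.00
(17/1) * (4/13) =5.23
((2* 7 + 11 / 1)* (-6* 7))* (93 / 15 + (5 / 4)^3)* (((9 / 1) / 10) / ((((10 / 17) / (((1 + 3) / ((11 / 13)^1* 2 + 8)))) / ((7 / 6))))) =-4036123 / 640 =-6306.44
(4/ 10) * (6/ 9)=4/ 15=0.27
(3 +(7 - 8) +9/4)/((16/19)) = 323/64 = 5.05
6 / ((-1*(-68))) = 3 / 34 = 0.09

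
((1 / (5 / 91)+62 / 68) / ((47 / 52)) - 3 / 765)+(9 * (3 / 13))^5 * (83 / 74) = 4247059581907 / 65859209754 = 64.49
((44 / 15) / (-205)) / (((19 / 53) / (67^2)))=-10468348 / 58425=-179.18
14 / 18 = 7 / 9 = 0.78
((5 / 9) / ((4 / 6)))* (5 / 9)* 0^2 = 0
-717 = -717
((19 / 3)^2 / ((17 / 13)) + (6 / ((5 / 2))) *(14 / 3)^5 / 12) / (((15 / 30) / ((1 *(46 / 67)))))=649.94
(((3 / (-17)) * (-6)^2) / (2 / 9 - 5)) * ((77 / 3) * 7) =174636 / 731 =238.90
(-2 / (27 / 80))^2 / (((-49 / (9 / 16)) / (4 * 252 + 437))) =-2312000 / 3969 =-582.51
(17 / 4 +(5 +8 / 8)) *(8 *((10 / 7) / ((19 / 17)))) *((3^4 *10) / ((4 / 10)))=28228500 / 133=212244.36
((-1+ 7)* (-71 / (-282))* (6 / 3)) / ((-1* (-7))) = 142 / 329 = 0.43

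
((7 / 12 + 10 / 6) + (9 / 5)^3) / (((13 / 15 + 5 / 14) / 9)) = 59.44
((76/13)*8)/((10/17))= 5168/65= 79.51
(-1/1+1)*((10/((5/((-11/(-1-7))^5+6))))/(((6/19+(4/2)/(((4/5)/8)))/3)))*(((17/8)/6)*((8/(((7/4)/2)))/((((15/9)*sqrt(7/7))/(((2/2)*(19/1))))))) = 0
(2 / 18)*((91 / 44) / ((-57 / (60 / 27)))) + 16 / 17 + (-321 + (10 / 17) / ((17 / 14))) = -4690666454 / 14677443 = -319.58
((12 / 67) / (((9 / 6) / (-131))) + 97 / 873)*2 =-18730 / 603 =-31.06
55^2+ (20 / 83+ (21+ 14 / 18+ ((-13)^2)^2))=23611190 / 747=31608.02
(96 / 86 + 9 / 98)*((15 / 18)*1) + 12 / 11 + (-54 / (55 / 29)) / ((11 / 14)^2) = -44.02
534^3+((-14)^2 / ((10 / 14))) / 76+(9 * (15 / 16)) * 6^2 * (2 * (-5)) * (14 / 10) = 28931120471 / 190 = 152269055.11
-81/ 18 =-9/ 2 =-4.50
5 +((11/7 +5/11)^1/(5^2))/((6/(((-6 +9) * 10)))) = 2081/385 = 5.41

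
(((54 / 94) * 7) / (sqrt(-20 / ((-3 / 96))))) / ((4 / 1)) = 189 * sqrt(10) / 15040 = 0.04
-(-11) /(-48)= -11 /48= -0.23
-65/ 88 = -0.74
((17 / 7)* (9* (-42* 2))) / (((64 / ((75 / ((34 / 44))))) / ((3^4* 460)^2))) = -3865568973750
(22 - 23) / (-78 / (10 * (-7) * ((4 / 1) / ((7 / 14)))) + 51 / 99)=-1.53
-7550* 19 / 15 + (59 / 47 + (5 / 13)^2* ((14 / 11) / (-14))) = -9562.09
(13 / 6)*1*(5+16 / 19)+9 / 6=269 / 19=14.16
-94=-94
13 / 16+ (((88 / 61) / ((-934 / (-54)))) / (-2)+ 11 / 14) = 4966117 / 3190544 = 1.56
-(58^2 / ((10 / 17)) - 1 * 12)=-28534 / 5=-5706.80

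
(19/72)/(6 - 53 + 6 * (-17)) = -19/10728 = -0.00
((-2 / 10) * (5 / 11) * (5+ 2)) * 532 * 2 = -7448 / 11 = -677.09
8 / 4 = 2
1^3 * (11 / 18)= 11 / 18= 0.61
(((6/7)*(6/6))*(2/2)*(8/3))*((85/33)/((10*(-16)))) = -17/462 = -0.04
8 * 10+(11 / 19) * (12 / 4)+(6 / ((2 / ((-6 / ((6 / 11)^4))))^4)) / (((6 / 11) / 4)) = 9603507063658452881 / 165435457536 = 58049871.57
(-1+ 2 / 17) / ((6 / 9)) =-45 / 34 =-1.32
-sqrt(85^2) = -85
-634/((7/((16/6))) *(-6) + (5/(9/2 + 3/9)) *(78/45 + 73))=-73544/7141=-10.30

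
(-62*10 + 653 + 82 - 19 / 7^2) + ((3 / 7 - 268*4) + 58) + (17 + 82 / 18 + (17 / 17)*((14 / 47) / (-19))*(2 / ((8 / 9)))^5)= -177095157223 / 201632256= -878.31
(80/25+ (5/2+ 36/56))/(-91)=-222/3185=-0.07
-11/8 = -1.38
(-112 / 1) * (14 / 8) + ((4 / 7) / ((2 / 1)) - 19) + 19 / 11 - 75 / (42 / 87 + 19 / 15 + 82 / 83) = -261338225 / 1087163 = -240.39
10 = 10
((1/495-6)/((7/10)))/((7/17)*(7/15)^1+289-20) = -252365/7928382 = -0.03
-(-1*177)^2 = -31329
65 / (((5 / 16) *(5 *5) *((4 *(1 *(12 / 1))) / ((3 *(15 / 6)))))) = 13 / 10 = 1.30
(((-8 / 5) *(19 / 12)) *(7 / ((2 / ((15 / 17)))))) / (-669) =133 / 11373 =0.01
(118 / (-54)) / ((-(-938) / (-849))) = 16697 / 8442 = 1.98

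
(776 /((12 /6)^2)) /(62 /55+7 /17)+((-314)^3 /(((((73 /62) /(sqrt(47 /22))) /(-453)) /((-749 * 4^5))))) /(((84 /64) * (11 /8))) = 181390 /1439 - 2032456640475693056 * sqrt(1034) /8833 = -7399005127070355.50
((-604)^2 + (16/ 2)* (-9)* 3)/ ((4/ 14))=1276100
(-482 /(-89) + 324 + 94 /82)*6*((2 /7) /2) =7237326 /25543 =283.34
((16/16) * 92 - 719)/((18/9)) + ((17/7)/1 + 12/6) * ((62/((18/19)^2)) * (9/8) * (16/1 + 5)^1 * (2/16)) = 226537/384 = 589.94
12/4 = 3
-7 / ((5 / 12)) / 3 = -28 / 5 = -5.60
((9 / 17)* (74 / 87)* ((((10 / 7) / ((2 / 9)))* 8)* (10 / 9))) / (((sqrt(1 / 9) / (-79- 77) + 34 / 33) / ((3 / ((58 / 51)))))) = 66.02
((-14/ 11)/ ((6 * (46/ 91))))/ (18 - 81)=91/ 13662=0.01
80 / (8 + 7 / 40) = 3200 / 327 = 9.79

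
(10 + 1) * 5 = 55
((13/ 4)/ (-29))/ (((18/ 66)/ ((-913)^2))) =-119200367/ 348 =-342529.79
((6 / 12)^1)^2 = 1 / 4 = 0.25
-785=-785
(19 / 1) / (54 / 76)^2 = 27436 / 729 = 37.64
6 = 6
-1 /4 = -0.25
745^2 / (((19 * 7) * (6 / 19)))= 555025 / 42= 13214.88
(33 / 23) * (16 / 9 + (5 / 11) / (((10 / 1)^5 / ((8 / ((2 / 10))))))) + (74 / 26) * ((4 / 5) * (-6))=-4983083 / 448500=-11.11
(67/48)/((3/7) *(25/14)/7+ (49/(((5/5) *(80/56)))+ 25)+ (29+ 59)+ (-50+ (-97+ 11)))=114905/939216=0.12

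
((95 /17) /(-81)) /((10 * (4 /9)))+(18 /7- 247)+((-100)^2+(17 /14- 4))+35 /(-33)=919079125 /94248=9751.71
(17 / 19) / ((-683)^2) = 17 / 8863291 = 0.00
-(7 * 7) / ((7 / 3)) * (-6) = 126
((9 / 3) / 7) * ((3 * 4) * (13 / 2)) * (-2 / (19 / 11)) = -5148 / 133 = -38.71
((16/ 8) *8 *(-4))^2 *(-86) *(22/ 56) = -968704/ 7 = -138386.29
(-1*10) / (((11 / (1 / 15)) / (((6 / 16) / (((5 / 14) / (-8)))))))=28 / 55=0.51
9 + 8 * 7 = 65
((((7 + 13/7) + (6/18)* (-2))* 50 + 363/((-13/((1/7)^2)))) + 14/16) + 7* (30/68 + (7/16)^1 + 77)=496390801/519792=954.98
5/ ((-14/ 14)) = -5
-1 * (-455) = 455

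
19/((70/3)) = 57/70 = 0.81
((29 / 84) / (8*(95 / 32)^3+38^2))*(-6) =-59392 / 47403993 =-0.00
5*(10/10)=5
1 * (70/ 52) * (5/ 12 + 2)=1015/ 312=3.25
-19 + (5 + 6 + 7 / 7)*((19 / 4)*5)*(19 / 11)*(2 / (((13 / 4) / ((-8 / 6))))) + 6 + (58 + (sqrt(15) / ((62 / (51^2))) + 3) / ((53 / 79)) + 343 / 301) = -111.12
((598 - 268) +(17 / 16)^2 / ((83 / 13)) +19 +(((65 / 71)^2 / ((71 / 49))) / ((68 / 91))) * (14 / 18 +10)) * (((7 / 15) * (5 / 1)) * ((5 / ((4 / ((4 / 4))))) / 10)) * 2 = 2911939818402629 / 13962583415808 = 208.55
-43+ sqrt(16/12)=-43+ 2*sqrt(3)/3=-41.85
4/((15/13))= 52/15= 3.47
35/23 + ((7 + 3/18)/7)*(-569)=-561271/966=-581.03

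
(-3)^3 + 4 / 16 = -107 / 4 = -26.75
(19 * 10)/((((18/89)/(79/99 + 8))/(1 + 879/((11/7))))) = 4631524.95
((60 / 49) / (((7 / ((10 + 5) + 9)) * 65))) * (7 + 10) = 4896 / 4459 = 1.10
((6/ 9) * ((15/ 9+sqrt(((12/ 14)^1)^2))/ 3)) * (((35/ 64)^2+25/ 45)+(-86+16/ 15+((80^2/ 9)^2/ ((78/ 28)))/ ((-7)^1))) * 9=-89207542690361/ 679311360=-131320.55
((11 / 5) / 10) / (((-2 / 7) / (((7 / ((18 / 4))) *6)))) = -539 / 75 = -7.19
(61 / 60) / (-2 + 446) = 61 / 26640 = 0.00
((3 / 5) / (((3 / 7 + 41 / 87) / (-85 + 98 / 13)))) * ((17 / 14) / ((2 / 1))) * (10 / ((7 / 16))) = -8936118 / 12467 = -716.78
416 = 416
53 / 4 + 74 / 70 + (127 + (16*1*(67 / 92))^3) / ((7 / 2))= 856132141 / 1703380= 502.61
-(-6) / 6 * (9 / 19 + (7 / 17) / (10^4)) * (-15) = -4590399 / 646000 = -7.11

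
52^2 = 2704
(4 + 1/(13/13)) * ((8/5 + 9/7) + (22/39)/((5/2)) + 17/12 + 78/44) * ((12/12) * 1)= 126141/4004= 31.50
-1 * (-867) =867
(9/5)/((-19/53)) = -477/95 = -5.02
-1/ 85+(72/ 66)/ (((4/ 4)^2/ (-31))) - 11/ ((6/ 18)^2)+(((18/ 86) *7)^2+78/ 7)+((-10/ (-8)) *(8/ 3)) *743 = 85575735691/ 36305115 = 2357.13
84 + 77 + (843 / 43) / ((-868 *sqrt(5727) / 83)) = 161 - 281 *sqrt(5727) / 858452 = 160.98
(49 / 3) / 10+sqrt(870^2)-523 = 348.63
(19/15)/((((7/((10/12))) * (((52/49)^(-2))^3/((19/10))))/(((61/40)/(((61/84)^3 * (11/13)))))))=556700826918912/289049860420475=1.93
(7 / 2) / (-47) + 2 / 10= 59 / 470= 0.13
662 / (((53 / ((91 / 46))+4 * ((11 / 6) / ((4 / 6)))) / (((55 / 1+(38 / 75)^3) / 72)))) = 700554127637 / 52229812500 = 13.41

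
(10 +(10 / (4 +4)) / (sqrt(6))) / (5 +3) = 5 * sqrt(6) / 192 +5 / 4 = 1.31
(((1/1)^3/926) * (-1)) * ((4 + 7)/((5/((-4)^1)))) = 22/2315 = 0.01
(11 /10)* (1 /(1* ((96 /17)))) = 0.19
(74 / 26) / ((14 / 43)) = 1591 / 182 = 8.74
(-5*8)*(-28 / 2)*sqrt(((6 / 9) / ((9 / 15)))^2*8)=11200*sqrt(2) / 9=1759.91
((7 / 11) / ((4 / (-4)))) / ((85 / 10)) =-14 / 187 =-0.07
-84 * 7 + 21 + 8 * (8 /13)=-7307 /13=-562.08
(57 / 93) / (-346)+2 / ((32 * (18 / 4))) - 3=-1153729 / 386136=-2.99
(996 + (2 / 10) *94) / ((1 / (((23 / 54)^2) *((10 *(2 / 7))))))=2684146 / 5103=525.99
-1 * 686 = -686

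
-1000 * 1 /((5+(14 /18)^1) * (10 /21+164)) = -23625 /22451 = -1.05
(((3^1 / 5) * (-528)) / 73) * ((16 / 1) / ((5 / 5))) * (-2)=50688 / 365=138.87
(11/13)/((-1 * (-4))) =11/52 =0.21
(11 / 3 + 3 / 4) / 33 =53 / 396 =0.13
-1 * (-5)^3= 125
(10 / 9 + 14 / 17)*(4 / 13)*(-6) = -3.57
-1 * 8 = -8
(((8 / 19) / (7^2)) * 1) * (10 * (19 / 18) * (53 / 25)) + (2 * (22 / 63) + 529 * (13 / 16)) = 15195209 / 35280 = 430.70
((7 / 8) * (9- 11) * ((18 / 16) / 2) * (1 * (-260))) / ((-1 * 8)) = -4095 / 128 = -31.99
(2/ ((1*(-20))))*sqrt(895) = -sqrt(895)/ 10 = -2.99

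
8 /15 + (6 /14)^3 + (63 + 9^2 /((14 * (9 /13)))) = 740563 /10290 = 71.97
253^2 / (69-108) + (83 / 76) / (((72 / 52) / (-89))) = -30436507 / 17784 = -1711.45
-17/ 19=-0.89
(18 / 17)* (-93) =-98.47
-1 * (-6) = 6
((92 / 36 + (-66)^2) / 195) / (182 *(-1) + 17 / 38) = -1490626 / 12107745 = -0.12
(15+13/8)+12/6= 149/8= 18.62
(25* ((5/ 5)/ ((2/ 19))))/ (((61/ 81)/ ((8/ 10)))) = 15390/ 61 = 252.30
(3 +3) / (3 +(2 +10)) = 2 / 5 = 0.40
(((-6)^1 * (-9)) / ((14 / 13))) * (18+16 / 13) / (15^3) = 2 / 7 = 0.29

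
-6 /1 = -6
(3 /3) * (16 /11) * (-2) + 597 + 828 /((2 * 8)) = 28417 /44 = 645.84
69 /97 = 0.71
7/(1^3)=7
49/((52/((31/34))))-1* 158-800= -1692225/1768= -957.14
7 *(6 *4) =168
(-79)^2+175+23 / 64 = 410647 / 64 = 6416.36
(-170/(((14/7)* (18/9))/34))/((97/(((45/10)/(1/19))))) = -247095/194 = -1273.69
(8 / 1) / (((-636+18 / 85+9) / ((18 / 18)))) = -680 / 53277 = -0.01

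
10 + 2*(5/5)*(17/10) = 13.40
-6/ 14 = -3/ 7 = -0.43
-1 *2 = -2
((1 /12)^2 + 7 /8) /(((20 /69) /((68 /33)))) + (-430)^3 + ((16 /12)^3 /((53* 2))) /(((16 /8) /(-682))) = -100121576667097 /1259280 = -79507001.36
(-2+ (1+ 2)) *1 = 1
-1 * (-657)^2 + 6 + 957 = -430686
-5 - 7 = -12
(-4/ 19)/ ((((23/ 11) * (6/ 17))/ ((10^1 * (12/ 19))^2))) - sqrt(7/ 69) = -1795200/ 157757 - sqrt(483)/ 69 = -11.70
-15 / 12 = -5 / 4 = -1.25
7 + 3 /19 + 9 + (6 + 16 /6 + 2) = 1529 /57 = 26.82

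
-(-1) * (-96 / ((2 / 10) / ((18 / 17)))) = -8640 / 17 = -508.24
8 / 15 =0.53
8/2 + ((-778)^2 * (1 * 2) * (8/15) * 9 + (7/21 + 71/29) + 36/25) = 12638347802/2175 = 5810734.62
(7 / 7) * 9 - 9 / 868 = 7803 / 868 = 8.99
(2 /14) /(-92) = -1 /644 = -0.00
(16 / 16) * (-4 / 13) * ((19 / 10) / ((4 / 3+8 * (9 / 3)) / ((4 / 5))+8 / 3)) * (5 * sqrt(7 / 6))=-19 * sqrt(42) / 1339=-0.09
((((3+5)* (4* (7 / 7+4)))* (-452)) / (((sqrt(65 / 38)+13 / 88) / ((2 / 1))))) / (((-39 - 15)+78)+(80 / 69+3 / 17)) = 36382720 / 72851 - 84254720* sqrt(2470) / 947063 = -3922.03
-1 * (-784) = 784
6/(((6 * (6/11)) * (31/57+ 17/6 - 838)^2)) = 23826/9052951609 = 0.00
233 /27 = 8.63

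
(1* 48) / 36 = 4 / 3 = 1.33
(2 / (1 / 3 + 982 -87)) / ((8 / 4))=0.00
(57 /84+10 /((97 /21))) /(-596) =-7723 /1618736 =-0.00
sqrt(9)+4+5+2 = 14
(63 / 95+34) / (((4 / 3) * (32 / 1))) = 9879 / 12160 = 0.81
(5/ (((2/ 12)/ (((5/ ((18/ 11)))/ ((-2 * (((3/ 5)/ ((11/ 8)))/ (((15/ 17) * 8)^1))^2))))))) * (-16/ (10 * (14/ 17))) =8318750/ 357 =23301.82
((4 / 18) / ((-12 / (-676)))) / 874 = 169 / 11799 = 0.01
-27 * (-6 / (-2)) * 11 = -891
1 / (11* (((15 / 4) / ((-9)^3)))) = -972 / 55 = -17.67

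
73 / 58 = 1.26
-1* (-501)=501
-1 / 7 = -0.14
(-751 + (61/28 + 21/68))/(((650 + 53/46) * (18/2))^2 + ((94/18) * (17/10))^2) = -190834448850/8756058647948563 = -0.00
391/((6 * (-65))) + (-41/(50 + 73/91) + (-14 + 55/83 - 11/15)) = -264047917/16627390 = -15.88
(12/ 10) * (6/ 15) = 12/ 25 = 0.48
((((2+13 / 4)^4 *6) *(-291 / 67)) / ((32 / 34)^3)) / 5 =-834138538569 / 175636480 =-4749.23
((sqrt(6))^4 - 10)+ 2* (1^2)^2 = 28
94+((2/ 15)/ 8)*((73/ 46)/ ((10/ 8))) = 324373/ 3450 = 94.02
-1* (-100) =100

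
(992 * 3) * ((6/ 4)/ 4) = 1116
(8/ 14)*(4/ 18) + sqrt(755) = 8/ 63 + sqrt(755) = 27.60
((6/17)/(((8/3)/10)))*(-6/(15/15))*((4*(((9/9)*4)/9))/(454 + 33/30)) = -800/25789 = -0.03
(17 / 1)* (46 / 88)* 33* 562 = 329613 / 2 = 164806.50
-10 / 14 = -5 / 7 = -0.71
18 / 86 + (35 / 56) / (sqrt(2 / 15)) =9 / 43 + 5*sqrt(30) / 16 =1.92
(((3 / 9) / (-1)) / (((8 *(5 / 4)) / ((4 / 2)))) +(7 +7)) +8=329 / 15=21.93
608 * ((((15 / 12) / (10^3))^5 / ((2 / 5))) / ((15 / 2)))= 19 / 30720000000000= 0.00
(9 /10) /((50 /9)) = 81 /500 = 0.16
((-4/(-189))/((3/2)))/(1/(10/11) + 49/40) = 320/52731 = 0.01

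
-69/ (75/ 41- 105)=943/ 1410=0.67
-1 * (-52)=52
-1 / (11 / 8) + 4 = 36 / 11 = 3.27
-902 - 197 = -1099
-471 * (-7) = 3297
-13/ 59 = -0.22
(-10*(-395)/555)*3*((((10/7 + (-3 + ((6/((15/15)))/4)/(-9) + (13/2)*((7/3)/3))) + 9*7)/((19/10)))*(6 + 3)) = 33006200/4921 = 6707.21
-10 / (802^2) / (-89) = 5 / 28622578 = 0.00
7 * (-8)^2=448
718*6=4308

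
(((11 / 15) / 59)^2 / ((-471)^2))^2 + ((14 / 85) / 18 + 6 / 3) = 2.01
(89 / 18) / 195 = 89 / 3510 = 0.03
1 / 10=0.10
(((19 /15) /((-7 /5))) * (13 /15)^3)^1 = -41743 /70875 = -0.59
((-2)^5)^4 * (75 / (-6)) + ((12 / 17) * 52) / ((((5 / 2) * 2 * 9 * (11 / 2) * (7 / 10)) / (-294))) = -2451058048 / 187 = -13107262.29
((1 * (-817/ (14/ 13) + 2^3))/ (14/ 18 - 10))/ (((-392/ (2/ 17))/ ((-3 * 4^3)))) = 2269944/ 483973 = 4.69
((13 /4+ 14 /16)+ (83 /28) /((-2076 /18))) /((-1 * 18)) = -6619 /29064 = -0.23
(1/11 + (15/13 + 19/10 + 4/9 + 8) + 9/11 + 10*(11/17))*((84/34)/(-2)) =-28912177/1239810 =-23.32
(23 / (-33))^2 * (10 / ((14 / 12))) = 10580 / 2541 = 4.16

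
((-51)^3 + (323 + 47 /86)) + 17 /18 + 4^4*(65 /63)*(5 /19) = -6807400147 /51471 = -132257.00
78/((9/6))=52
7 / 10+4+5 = 97 / 10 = 9.70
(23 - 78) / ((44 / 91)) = -455 / 4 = -113.75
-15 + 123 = 108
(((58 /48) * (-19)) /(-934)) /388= 551 /8697408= 0.00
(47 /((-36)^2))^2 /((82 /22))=24299 /68864256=0.00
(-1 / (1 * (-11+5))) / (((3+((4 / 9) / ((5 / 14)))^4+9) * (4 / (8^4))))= 174960000 / 14760499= 11.85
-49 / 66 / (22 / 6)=-49 / 242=-0.20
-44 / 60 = -11 / 15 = -0.73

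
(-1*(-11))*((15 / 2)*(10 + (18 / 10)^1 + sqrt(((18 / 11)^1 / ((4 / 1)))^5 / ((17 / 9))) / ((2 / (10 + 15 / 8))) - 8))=351.65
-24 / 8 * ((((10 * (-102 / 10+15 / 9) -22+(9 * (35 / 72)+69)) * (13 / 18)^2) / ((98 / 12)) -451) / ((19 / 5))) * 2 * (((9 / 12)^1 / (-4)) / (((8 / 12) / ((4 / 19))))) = -42.37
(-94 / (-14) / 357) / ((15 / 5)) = 47 / 7497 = 0.01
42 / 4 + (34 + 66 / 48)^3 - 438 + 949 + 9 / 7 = 44790.73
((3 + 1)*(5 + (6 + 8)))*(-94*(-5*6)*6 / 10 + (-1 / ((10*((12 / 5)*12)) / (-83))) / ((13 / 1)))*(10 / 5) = 120363689 / 468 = 257187.37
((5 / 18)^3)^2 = 15625 / 34012224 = 0.00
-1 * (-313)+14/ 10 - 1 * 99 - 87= 642/ 5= 128.40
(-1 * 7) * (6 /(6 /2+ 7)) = -21 /5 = -4.20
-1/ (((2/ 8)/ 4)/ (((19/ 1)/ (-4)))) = 76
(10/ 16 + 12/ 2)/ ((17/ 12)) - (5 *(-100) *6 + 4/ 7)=714977/ 238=3004.11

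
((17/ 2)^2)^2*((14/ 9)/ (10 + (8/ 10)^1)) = 2923235/ 3888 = 751.86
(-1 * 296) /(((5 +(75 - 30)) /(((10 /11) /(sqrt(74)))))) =-4 * sqrt(74) /55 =-0.63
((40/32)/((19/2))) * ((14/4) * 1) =35/76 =0.46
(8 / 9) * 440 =391.11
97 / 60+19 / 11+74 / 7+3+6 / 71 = 5576299 / 328020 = 17.00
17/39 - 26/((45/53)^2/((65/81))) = -12156851/426465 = -28.51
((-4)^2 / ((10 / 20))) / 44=8 / 11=0.73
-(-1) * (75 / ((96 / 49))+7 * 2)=1673 / 32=52.28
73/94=0.78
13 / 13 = 1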